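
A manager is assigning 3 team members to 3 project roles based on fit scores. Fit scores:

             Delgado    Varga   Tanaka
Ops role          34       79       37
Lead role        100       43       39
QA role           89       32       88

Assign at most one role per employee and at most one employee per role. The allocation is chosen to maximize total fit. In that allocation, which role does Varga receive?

This is the linear assignment problem.
Optimal: Delgado→Lead role (100 pts), Varga→Ops role (79 pts), Tanaka→QA role (88 pts) — total 100+79+88 = 267 pts.
Swapping Varga↔Tanaka (Varga→QA role 32 pts, Tanaka→Ops role 37 pts) loses 98.

Varga receives Ops role.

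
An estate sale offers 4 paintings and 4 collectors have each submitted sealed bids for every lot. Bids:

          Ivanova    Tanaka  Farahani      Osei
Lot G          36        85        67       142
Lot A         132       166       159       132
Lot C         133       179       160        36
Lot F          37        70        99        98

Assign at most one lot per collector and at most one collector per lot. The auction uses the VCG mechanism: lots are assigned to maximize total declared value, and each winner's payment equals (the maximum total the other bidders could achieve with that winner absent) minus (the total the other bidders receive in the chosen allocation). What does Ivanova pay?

Ivanova pays $60.

Efficient allocation: Ivanova→Lot A ($132), Tanaka→Lot C ($179), Farahani→Lot F ($99), Osei→Lot G ($142); total welfare W = $552.
Ivanova receives Lot A at value $132, so the others get W − 132 = $420.
Without Ivanova: best allocation of the remaining 3 bidders over all 4 lots is Tanaka→Lot C ($179), Farahani→Lot A ($159), Osei→Lot G ($142), total $480.
VCG payment = (others' best without Ivanova) − (others' welfare with Ivanova) = 480 − 420 = $60.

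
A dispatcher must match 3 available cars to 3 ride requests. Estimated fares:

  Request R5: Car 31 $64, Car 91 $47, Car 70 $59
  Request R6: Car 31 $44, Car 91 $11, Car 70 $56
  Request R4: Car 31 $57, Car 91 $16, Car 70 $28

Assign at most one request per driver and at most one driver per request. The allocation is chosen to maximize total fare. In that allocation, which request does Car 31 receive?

Treat this as an assignment problem: match each driver to one request.
Optimal: Car 31→Request R4 ($57), Car 91→Request R5 ($47), Car 70→Request R6 ($56) — total 57+47+56 = $160.
Next-best assignment: Car 31→Request R5, Car 91→Request R4, Car 70→Request R6 = $136.
Car 31's own top request is Request R5 ($64), but forcing Car 31→Request R5 and reassigning the rest optimally gives only $136 — worse by 24.

Car 31 receives Request R4.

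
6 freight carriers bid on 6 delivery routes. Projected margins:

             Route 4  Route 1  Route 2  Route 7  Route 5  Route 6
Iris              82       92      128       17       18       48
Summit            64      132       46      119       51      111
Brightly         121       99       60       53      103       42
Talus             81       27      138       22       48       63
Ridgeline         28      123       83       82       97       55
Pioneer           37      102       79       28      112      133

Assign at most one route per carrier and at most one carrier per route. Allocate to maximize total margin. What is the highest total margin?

This is a one-to-one assignment (maximum-weight bipartite matching).
Optimal: Iris→Route 1 ($92k), Summit→Route 7 ($119k), Brightly→Route 4 ($121k), Talus→Route 2 ($138k), Ridgeline→Route 5 ($97k), Pioneer→Route 6 ($133k) — total 92+119+121+138+97+133 = $700k.
Row-greedy (each carrier in turn takes its best remaining route) gives $569k, worse by 131.
Next-best assignment: Iris→Route 4, Summit→Route 7, Brightly→Route 5, Talus→Route 2, Ridgeline→Route 1, Pioneer→Route 6 = $698k.
Swapping Iris↔Ridgeline (Iris→Route 5 $18k, Ridgeline→Route 1 $123k) loses 48.

Maximum total: $700k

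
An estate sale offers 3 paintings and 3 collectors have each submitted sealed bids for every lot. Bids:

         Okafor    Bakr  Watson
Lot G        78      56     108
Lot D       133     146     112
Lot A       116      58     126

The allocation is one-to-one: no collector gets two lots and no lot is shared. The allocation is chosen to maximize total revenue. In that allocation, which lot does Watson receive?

Treat this as an assignment problem: match each collector to one lot.
Optimal: Okafor→Lot A ($116), Bakr→Lot D ($146), Watson→Lot G ($108) — total 116+146+108 = $370.
Checked against all permutations: $370 is optimal.
Watson's own top lot is Lot A ($126), but forcing Watson→Lot A and reassigning the rest optimally gives only $350 — worse by 20.

Watson receives Lot G.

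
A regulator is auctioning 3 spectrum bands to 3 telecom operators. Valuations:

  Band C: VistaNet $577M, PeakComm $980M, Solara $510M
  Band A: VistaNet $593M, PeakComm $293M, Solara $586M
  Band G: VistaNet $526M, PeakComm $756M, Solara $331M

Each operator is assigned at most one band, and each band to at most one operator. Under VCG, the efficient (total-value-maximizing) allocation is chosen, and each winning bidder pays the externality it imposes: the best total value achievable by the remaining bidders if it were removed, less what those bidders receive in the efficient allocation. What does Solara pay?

Solara pays $67M.

Efficient allocation: VistaNet→Band G ($526M), PeakComm→Band C ($980M), Solara→Band A ($586M); total welfare W = $2092M.
Solara receives Band A at value $586M, so the others get W − 586 = $1506M.
Without Solara: best allocation of the remaining 2 bidders over all 3 bands is VistaNet→Band A ($593M), PeakComm→Band C ($980M), total $1573M.
VCG payment = (others' best without Solara) − (others' welfare with Solara) = 1573 − 1506 = $67M.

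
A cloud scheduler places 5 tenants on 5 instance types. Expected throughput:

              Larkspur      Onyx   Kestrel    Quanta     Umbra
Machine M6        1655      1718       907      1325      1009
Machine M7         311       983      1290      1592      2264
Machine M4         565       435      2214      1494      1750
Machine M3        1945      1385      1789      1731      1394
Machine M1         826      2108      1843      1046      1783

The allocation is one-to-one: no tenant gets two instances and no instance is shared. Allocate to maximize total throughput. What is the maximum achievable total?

Optimal: Larkspur→Machine M6 (1655 ops/s), Onyx→Machine M1 (2108 ops/s), Kestrel→Machine M4 (2214 ops/s), Quanta→Machine M3 (1731 ops/s), Umbra→Machine M7 (2264 ops/s) — total 1655+2108+2214+1731+2264 = 9972 ops/s.
Column-greedy (each instance in turn goes to its best remaining tenant) gives 9187 ops/s, worse by 785.
Checked against all permutations: 9972 ops/s is optimal.

Maximum total: 9972 ops/s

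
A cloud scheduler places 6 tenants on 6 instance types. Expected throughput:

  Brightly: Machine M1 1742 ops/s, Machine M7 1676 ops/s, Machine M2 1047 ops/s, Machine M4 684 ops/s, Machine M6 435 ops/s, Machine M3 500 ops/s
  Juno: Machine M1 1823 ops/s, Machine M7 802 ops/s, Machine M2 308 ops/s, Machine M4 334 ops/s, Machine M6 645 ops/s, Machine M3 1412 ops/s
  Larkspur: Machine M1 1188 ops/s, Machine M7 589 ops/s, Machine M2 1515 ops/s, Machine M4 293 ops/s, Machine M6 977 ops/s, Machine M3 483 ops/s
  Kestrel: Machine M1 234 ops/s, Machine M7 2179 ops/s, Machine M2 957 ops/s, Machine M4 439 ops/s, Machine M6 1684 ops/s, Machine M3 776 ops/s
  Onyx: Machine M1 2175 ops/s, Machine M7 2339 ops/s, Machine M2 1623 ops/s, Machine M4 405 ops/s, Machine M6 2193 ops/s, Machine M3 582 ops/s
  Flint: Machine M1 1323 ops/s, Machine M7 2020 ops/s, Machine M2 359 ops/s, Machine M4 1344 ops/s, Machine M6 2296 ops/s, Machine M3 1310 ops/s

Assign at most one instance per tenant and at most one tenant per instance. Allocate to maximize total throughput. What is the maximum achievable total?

Max total: 10385 ops/s

This is the linear assignment problem.
Optimal: Brightly→Machine M1 (1742 ops/s), Juno→Machine M3 (1412 ops/s), Larkspur→Machine M2 (1515 ops/s), Kestrel→Machine M7 (2179 ops/s), Onyx→Machine M6 (2193 ops/s), Flint→Machine M4 (1344 ops/s) — total 1742+1412+1515+2179+2193+1344 = 10385 ops/s.
Max-entry greedy (repeatedly take the single best remaining cell) gives 9433 ops/s, worse by 952.
No other one-to-one assignment exceeds 10385 ops/s.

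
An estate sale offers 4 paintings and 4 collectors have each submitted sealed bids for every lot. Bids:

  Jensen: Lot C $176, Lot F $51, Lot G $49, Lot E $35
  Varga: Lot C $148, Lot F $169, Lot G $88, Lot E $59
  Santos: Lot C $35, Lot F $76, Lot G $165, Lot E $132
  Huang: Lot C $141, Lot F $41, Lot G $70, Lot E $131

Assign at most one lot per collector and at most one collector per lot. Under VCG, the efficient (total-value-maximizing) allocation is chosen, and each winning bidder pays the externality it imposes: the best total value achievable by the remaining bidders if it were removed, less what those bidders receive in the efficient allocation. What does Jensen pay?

Efficient allocation: Jensen→Lot C ($176), Varga→Lot F ($169), Santos→Lot G ($165), Huang→Lot E ($131); total welfare W = $641.
Jensen receives Lot C at value $176, so the others get W − 176 = $465.
Without Jensen: best allocation of the remaining 3 bidders over all 4 lots is Varga→Lot F ($169), Santos→Lot G ($165), Huang→Lot C ($141), total $475.
VCG payment = (others' best without Jensen) − (others' welfare with Jensen) = 475 − 465 = $10.

Jensen pays $10.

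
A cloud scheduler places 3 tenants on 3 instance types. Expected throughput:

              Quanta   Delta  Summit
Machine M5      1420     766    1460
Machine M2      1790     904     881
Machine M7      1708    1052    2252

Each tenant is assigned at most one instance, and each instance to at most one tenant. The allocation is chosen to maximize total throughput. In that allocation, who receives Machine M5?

This is a one-to-one assignment (maximum-weight bipartite matching).
Optimal: Quanta→Machine M2 (1790 ops/s), Delta→Machine M5 (766 ops/s), Summit→Machine M7 (2252 ops/s) — total 1790+766+2252 = 4808 ops/s.
Column-greedy (each instance in turn goes to its best remaining tenant) gives 4302 ops/s, worse by 506.
Next-best assignment: Quanta→Machine M5, Delta→Machine M2, Summit→Machine M7 = 4576 ops/s.
Swapping Quanta↔Summit (Quanta→Machine M7 1708 ops/s, Summit→Machine M2 881 ops/s) loses 1453.
No other one-to-one assignment exceeds 4808 ops/s.
Delta's own top instance is Machine M7 (1052 ops/s), but forcing Delta→Machine M7 and reassigning the rest optimally gives only 4302 ops/s — worse by 506.

Delta receives Machine M5.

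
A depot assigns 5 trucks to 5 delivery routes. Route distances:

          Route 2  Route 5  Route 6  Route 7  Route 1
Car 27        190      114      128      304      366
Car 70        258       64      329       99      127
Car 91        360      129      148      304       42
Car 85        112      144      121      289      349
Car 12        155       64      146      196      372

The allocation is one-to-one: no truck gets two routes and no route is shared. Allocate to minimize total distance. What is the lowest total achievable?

Minimum total: 445 km

Optimal: Car 27→Route 6 (128 km), Car 70→Route 7 (99 km), Car 91→Route 1 (42 km), Car 85→Route 2 (112 km), Car 12→Route 5 (64 km) — total 128+99+42+112+64 = 445 km.
Min-entry greedy (repeatedly take the single cheapest remaining cell) gives 542 km, worse by 97.
Checked against all permutations: 445 km is optimal.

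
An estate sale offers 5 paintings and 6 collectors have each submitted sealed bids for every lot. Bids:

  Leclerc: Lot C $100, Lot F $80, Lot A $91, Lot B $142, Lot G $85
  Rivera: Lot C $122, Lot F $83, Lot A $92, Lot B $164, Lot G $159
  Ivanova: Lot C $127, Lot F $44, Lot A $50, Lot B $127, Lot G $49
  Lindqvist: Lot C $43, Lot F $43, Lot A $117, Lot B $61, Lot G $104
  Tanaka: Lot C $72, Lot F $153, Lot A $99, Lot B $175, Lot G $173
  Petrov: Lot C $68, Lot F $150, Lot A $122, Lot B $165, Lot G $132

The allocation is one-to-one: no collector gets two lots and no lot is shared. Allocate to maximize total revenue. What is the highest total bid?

Maximum total: $731

Optimal: Ivanova→Lot C ($127), Petrov→Lot F ($150), Lindqvist→Lot A ($117), Rivera→Lot B ($164), Tanaka→Lot G ($173) — total 127+150+117+164+173 = $731.
Max-entry greedy (repeatedly take the single best remaining cell) gives $728, worse by 3.
Next-best assignment: Ivanova→Lot C, Petrov→Lot F, Lindqvist→Lot A, Tanaka→Lot B, Rivera→Lot G = $728.
Swapping Petrov↔Tanaka (Petrov→Lot G $132, Tanaka→Lot F $153) loses 38.
Checked against all permutations: $731 is optimal.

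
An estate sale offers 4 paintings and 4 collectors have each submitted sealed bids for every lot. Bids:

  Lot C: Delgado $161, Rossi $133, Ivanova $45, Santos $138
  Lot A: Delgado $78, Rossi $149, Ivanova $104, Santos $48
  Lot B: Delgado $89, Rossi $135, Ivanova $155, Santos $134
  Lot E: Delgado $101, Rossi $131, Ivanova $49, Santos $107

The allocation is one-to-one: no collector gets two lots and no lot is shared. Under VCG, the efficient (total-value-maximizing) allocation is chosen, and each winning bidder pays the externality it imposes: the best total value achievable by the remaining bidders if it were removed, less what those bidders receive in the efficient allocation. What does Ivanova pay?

Ivanova pays $27.

Efficient allocation: Delgado→Lot C ($161), Rossi→Lot A ($149), Ivanova→Lot B ($155), Santos→Lot E ($107); total welfare W = $572.
Ivanova receives Lot B at value $155, so the others get W − 155 = $417.
Without Ivanova: best allocation of the remaining 3 bidders over all 4 lots is Delgado→Lot C ($161), Rossi→Lot A ($149), Santos→Lot B ($134), total $444.
VCG payment = (others' best without Ivanova) − (others' welfare with Ivanova) = 444 − 417 = $27.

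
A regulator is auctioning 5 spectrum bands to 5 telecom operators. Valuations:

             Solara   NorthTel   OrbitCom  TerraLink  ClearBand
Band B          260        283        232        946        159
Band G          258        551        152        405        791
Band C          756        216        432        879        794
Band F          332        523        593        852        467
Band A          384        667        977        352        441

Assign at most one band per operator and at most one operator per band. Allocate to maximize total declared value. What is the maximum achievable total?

Max total: $3993M

Optimal: Solara→Band C ($756M), NorthTel→Band F ($523M), OrbitCom→Band A ($977M), TerraLink→Band B ($946M), ClearBand→Band G ($791M) — total 756+523+977+946+791 = $3993M.
Max-entry greedy (repeatedly take the single best remaining cell) gives $3600M, worse by 393.
No other one-to-one assignment exceeds $3993M.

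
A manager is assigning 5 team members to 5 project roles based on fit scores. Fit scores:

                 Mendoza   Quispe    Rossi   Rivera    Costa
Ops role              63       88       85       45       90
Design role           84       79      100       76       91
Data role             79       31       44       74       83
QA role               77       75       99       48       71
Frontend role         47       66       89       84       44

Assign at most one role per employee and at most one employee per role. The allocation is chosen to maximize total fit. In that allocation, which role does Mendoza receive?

This is a one-to-one assignment (maximum-weight bipartite matching).
Optimal: Mendoza→Data role (79 pts), Quispe→Ops role (88 pts), Rossi→QA role (99 pts), Rivera→Frontend role (84 pts), Costa→Design role (91 pts) — total 79+88+99+84+91 = 441 pts.
Column-greedy (each role in turn goes to its best remaining employee) gives 428 pts, worse by 13.
Every other assignment is strictly worse.
Mendoza's own top role is Design role (84 pts), but forcing Mendoza→Design role and reassigning the rest optimally gives only 438 pts — worse by 3.

Mendoza receives Data role.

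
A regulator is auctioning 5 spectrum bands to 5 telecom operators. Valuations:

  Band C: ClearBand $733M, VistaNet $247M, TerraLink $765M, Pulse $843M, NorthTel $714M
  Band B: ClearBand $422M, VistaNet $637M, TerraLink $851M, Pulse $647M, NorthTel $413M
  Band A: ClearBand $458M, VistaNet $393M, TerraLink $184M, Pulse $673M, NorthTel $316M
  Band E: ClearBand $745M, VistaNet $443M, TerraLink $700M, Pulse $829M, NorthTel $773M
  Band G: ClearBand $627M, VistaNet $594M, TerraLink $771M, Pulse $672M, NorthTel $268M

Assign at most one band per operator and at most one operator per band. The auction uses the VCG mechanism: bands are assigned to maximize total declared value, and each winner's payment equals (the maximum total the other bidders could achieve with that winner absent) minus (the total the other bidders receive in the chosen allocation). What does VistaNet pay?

Efficient allocation: ClearBand→Band C ($733M), VistaNet→Band G ($594M), TerraLink→Band B ($851M), Pulse→Band A ($673M), NorthTel→Band E ($773M); total welfare W = $3624M.
VistaNet receives Band G at value $594M, so the others get W − 594 = $3030M.
Without VistaNet: best allocation of the remaining 4 bidders over all 5 bands is ClearBand→Band G ($627M), TerraLink→Band B ($851M), Pulse→Band C ($843M), NorthTel→Band E ($773M), total $3094M.
VCG payment = (others' best without VistaNet) − (others' welfare with VistaNet) = 3094 − 3030 = $64M.

VistaNet pays $64M.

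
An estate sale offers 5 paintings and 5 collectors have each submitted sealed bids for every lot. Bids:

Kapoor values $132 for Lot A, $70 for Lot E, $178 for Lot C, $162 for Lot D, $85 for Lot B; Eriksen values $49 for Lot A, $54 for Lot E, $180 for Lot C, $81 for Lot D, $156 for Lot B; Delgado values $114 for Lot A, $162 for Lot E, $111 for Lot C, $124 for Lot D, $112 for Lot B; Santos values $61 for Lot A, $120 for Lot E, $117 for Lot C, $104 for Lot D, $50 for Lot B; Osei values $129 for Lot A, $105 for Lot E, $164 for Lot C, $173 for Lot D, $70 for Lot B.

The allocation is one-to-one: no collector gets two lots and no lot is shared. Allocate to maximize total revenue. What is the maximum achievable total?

Optimal: Kapoor→Lot C ($178), Eriksen→Lot B ($156), Delgado→Lot A ($114), Santos→Lot E ($120), Osei→Lot D ($173) — total 178+156+114+120+173 = $741.
Row-greedy (each collector in turn takes its best remaining lot) gives $729, worse by 12.
Next-best assignment: Kapoor→Lot A, Eriksen→Lot B, Delgado→Lot E, Santos→Lot C, Osei→Lot D = $740.
Swapping Eriksen↔Santos (Eriksen→Lot E $54, Santos→Lot B $50) loses 172.

Maximum total: $741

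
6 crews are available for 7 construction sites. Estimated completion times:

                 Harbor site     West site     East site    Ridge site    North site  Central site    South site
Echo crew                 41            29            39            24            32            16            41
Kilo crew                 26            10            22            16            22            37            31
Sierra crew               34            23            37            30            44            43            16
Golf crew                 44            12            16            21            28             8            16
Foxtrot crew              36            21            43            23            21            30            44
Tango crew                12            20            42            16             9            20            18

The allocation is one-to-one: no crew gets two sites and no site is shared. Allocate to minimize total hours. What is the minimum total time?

Minimum total: 90 hours

Optimal: Echo crew→Central site (16 hours), Kilo crew→West site (10 hours), Sierra crew→South site (16 hours), Golf crew→East site (16 hours), Foxtrot crew→Ridge site (23 hours), Tango crew→North site (9 hours) — total 16+10+16+16+23+9 = 90 hours.
Row-greedy (each crew in turn takes its cheapest remaining site) gives 91 hours, worse by 1.
Next-best assignment: Echo crew→Ridge site, Kilo crew→West site, Sierra crew→South site, Golf crew→Central site, Foxtrot crew→North site, Tango crew→Harbor site = 91 hours.
No other one-to-one assignment undercuts 90 hours.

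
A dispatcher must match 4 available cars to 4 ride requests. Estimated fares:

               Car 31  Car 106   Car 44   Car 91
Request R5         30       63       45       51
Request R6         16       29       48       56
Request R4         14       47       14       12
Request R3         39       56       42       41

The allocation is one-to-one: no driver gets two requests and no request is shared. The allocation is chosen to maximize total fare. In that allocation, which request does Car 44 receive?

This is a one-to-one assignment (maximum-weight bipartite matching).
Optimal: Car 31→Request R3 ($39), Car 106→Request R4 ($47), Car 44→Request R5 ($45), Car 91→Request R6 ($56) — total 39+47+45+56 = $187.
Column-greedy (each request in turn goes to its best remaining driver) gives $175, worse by 12.
Next-best assignment: Car 31→Request R3, Car 106→Request R4, Car 44→Request R6, Car 91→Request R5 = $185.
Swapping Car 44↔Car 91 (Car 44→Request R6 $48, Car 91→Request R5 $51) loses 2.
No other one-to-one assignment exceeds $187.
Car 44's own top request is Request R6 ($48), but forcing Car 44→Request R6 and reassigning the rest optimally gives only $185 — worse by 2.

Car 44 receives Request R5.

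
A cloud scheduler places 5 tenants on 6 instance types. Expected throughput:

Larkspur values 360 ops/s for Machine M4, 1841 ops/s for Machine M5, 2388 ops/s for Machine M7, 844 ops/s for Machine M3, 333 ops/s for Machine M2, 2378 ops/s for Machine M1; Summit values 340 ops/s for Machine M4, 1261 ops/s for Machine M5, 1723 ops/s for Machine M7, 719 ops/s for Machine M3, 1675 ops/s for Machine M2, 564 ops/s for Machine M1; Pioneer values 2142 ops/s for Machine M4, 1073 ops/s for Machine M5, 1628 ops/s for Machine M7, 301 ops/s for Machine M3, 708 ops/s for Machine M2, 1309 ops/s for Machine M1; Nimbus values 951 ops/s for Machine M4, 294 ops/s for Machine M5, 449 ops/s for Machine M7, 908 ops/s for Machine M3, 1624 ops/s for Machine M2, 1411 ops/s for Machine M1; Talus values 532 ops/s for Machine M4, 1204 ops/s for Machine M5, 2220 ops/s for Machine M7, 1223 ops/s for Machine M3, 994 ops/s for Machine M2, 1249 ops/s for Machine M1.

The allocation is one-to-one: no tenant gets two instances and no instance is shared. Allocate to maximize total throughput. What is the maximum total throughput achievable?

Max total: 9625 ops/s

Treat this as an assignment problem: match each tenant to one instance.
Optimal: Larkspur→Machine M1 (2378 ops/s), Summit→Machine M5 (1261 ops/s), Pioneer→Machine M4 (2142 ops/s), Nimbus→Machine M2 (1624 ops/s), Talus→Machine M7 (2220 ops/s) — total 2378+1261+2142+1624+2220 = 9625 ops/s.
Row-greedy (each tenant in turn takes its best remaining instance) gives 8839 ops/s, worse by 786.
Checked against all permutations: 9625 ops/s is optimal.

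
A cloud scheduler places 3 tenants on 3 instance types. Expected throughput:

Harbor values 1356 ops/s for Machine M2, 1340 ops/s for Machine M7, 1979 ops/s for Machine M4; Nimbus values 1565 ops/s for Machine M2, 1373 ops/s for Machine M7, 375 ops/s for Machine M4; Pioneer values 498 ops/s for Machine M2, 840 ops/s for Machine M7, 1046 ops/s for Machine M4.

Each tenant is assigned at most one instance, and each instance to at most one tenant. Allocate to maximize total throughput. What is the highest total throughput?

Max total: 4384 ops/s

Optimal: Harbor→Machine M4 (1979 ops/s), Nimbus→Machine M2 (1565 ops/s), Pioneer→Machine M7 (840 ops/s) — total 1979+1565+840 = 4384 ops/s.
Column-greedy (each instance in turn goes to its best remaining tenant) gives 3951 ops/s, worse by 433.
Checked against all permutations: 4384 ops/s is optimal.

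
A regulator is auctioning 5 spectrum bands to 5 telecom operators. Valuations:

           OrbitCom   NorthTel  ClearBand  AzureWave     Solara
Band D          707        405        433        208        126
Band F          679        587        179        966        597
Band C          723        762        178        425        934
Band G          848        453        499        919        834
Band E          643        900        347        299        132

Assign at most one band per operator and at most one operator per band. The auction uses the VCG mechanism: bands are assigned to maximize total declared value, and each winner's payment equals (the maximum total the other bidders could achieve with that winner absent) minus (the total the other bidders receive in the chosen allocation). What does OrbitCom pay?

Efficient allocation: OrbitCom→Band G ($848M), NorthTel→Band E ($900M), ClearBand→Band D ($433M), AzureWave→Band F ($966M), Solara→Band C ($934M); total welfare W = $4081M.
OrbitCom receives Band G at value $848M, so the others get W − 848 = $3233M.
Without OrbitCom: best allocation of the remaining 4 bidders over all 5 bands is NorthTel→Band E ($900M), ClearBand→Band G ($499M), AzureWave→Band F ($966M), Solara→Band C ($934M), total $3299M.
VCG payment = (others' best without OrbitCom) − (others' welfare with OrbitCom) = 3299 − 3233 = $66M.

OrbitCom pays $66M.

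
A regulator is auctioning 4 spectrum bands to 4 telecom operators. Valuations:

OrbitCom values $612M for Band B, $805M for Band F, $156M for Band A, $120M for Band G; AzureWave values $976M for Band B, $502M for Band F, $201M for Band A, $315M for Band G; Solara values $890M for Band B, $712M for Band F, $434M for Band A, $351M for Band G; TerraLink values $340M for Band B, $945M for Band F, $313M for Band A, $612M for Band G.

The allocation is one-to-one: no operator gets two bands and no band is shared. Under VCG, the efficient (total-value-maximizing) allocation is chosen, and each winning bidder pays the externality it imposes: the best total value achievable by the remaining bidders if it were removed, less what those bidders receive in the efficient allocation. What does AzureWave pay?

Efficient allocation: OrbitCom→Band F ($805M), AzureWave→Band B ($976M), Solara→Band A ($434M), TerraLink→Band G ($612M); total welfare W = $2827M.
AzureWave receives Band B at value $976M, so the others get W − 976 = $1851M.
Without AzureWave: best allocation of the remaining 3 bidders over all 4 bands is OrbitCom→Band F ($805M), Solara→Band B ($890M), TerraLink→Band G ($612M), total $2307M.
VCG payment = (others' best without AzureWave) − (others' welfare with AzureWave) = 2307 − 1851 = $456M.

AzureWave pays $456M.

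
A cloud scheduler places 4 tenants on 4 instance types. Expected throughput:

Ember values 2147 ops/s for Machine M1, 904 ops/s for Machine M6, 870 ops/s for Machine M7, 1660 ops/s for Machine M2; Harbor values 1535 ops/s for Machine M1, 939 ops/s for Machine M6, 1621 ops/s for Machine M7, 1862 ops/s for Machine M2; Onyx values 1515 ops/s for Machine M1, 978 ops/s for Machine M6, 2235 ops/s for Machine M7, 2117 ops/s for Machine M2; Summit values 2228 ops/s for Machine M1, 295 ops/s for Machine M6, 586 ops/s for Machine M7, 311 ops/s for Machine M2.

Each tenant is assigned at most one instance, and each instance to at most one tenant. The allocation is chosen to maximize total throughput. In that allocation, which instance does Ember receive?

Optimal: Ember→Machine M6 (904 ops/s), Harbor→Machine M2 (1862 ops/s), Onyx→Machine M7 (2235 ops/s), Summit→Machine M1 (2228 ops/s) — total 904+1862+2235+2228 = 7229 ops/s.
Column-greedy (each instance in turn goes to its best remaining tenant) gives 6487 ops/s, worse by 742.
Ember's own top instance is Machine M1 (2147 ops/s), but forcing Ember→Machine M1 and reassigning the rest optimally gives only 6539 ops/s — worse by 690.

Ember receives Machine M6.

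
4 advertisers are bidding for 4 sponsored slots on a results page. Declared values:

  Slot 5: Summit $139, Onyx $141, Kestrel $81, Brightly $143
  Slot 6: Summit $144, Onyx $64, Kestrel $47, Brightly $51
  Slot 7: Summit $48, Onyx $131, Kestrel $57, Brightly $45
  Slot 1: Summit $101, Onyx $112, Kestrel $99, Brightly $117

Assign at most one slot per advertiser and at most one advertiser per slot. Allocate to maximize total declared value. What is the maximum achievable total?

This is a one-to-one assignment (maximum-weight bipartite matching).
Optimal: Summit→Slot 6 ($144), Onyx→Slot 7 ($131), Kestrel→Slot 1 ($99), Brightly→Slot 5 ($143) — total 144+131+99+143 = $517.
Row-greedy (each advertiser in turn takes its best remaining slot) gives $429, worse by 88.
Next-best assignment: Summit→Slot 6, Onyx→Slot 7, Kestrel→Slot 5, Brightly→Slot 1 = $473.
Swapping Onyx↔Summit (Onyx→Slot 6 $64, Summit→Slot 7 $48) loses 163.
Every other assignment is strictly worse.

Maximum total: $517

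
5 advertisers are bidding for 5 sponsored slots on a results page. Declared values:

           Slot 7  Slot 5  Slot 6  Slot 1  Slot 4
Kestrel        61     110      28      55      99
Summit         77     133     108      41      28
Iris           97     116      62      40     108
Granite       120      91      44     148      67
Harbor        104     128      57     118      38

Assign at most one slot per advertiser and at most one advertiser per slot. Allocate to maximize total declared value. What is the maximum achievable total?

This is the linear assignment problem.
Optimal: Kestrel→Slot 4 ($99), Summit→Slot 6 ($108), Iris→Slot 7 ($97), Granite→Slot 1 ($148), Harbor→Slot 5 ($128) — total 99+108+97+148+128 = $580.
Row-greedy (each advertiser in turn takes its best remaining slot) gives $578, worse by 2.
Next-best assignment: Kestrel→Slot 5, Summit→Slot 6, Iris→Slot 4, Granite→Slot 1, Harbor→Slot 7 = $578.
No other one-to-one assignment exceeds $580.

Maximum total: $580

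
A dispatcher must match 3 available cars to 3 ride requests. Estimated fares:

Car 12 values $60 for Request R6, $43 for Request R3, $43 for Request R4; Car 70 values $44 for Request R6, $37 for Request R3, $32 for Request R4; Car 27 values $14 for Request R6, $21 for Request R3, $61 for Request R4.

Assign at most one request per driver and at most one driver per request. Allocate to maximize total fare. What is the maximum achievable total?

Max total: $158

Optimal: Car 12→Request R6 ($60), Car 70→Request R3 ($37), Car 27→Request R4 ($61) — total 60+37+61 = $158.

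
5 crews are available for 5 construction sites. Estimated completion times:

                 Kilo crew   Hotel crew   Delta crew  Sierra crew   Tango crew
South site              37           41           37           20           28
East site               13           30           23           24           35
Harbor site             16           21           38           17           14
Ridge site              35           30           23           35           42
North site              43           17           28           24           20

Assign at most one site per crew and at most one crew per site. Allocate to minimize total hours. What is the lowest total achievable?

Min total: 87 hours

Optimal: Kilo crew→East site (13 hours), Hotel crew→North site (17 hours), Delta crew→Ridge site (23 hours), Sierra crew→South site (20 hours), Tango crew→Harbor site (14 hours) — total 13+17+23+20+14 = 87 hours.
Row-greedy (each crew in turn takes its cheapest remaining site) gives 98 hours, worse by 11.
Next-best assignment: Kilo crew→East site, Hotel crew→Harbor site, Delta crew→Ridge site, Sierra crew→South site, Tango crew→North site = 97 hours.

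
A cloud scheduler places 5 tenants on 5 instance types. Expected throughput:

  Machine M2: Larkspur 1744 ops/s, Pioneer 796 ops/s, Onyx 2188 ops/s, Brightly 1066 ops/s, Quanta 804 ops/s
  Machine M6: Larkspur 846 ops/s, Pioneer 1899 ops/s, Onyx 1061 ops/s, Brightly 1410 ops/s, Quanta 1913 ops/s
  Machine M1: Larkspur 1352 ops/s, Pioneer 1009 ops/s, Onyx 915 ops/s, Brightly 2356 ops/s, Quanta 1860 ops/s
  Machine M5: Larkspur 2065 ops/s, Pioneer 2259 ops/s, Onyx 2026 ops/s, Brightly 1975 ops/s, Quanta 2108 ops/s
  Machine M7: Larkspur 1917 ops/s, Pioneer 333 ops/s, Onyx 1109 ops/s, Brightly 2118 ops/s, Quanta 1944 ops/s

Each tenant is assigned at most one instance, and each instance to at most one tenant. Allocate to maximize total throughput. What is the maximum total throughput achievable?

Optimal: Larkspur→Machine M7 (1917 ops/s), Pioneer→Machine M5 (2259 ops/s), Onyx→Machine M2 (2188 ops/s), Brightly→Machine M1 (2356 ops/s), Quanta→Machine M6 (1913 ops/s) — total 1917+2259+2188+2356+1913 = 10633 ops/s.
Row-greedy (each tenant in turn takes its best remaining instance) gives 10452 ops/s, worse by 181.

Max total: 10633 ops/s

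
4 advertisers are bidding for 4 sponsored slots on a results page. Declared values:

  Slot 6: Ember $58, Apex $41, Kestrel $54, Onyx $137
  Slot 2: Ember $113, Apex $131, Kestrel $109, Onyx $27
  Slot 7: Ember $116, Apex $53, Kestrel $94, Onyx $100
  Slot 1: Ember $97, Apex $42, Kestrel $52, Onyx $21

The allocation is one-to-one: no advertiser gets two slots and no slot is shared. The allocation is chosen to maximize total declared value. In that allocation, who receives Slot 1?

Optimal: Ember→Slot 1 ($97), Apex→Slot 2 ($131), Kestrel→Slot 7 ($94), Onyx→Slot 6 ($137) — total 97+131+94+137 = $459.
Max-entry greedy (repeatedly take the single best remaining cell) gives $436, worse by 23.
Every other assignment is strictly worse.
Ember's own top slot is Slot 7 ($116), but forcing Ember→Slot 7 and reassigning the rest optimally gives only $436 — worse by 23.

Ember receives Slot 1.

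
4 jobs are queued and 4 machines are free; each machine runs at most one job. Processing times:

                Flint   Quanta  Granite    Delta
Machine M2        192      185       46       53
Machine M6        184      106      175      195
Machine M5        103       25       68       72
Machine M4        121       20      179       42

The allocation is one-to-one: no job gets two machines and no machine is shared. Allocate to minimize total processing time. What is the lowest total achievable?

Optimal: Flint→Machine M6 (184 min), Quanta→Machine M5 (25 min), Granite→Machine M2 (46 min), Delta→Machine M4 (42 min) — total 184+25+46+42 = 297 min.
Row-greedy (each job in turn takes its cheapest remaining machine) gives 364 min, worse by 67.
Checked against all permutations: 297 min is optimal.

Minimum total: 297 min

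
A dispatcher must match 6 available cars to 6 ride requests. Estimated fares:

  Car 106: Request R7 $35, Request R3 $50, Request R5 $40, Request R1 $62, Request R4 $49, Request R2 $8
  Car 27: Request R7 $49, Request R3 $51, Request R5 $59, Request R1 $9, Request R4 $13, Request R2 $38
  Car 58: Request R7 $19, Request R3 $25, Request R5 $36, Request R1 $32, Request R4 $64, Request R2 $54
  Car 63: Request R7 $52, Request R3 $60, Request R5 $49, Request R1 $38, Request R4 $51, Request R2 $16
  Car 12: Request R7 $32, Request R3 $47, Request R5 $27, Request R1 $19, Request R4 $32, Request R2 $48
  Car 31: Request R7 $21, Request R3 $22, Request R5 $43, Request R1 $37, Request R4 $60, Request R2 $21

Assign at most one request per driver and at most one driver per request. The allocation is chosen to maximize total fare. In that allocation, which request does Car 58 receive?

Car 58 receives Request R2.

Optimal: Car 106→Request R1 ($62), Car 27→Request R5 ($59), Car 58→Request R2 ($54), Car 63→Request R7 ($52), Car 12→Request R3 ($47), Car 31→Request R4 ($60) — total 62+59+54+52+47+60 = $334.
Max-entry greedy (repeatedly take the single best remaining cell) gives $314, worse by 20.
Next-best assignment: Car 106→Request R1, Car 27→Request R5, Car 58→Request R2, Car 63→Request R3, Car 12→Request R7, Car 31→Request R4 = $327.
Swapping Car 106↔Car 12 (Car 106→Request R3 $50, Car 12→Request R1 $19) loses 40.
Every other assignment is strictly worse.
Car 58's own top request is Request R4 ($64), but forcing Car 58→Request R4 and reassigning the rest optimally gives only $326 — worse by 8.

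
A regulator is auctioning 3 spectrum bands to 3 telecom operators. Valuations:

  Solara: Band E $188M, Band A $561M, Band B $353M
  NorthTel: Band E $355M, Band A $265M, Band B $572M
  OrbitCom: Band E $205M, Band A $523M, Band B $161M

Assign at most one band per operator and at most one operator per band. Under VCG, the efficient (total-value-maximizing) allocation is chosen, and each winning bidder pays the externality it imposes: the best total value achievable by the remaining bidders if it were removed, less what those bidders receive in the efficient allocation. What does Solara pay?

Efficient allocation: Solara→Band A ($561M), NorthTel→Band B ($572M), OrbitCom→Band E ($205M); total welfare W = $1338M.
Solara receives Band A at value $561M, so the others get W − 561 = $777M.
Without Solara: best allocation of the remaining 2 bidders over all 3 bands is NorthTel→Band B ($572M), OrbitCom→Band A ($523M), total $1095M.
VCG payment = (others' best without Solara) − (others' welfare with Solara) = 1095 − 777 = $318M.

Solara pays $318M.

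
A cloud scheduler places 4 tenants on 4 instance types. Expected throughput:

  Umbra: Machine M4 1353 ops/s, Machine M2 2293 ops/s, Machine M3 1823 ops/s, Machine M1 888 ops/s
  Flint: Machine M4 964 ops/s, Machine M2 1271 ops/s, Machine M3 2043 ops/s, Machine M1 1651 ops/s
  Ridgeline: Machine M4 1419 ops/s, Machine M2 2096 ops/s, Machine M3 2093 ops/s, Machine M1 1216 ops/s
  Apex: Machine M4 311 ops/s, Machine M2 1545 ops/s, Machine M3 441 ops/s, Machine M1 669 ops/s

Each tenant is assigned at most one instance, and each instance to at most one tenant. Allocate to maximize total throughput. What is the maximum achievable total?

Optimal: Umbra→Machine M4 (1353 ops/s), Flint→Machine M1 (1651 ops/s), Ridgeline→Machine M3 (2093 ops/s), Apex→Machine M2 (1545 ops/s) — total 1353+1651+2093+1545 = 6642 ops/s.
Max-entry greedy (repeatedly take the single best remaining cell) gives 6348 ops/s, worse by 294.
Next-best assignment: Umbra→Machine M3, Flint→Machine M1, Ridgeline→Machine M4, Apex→Machine M2 = 6438 ops/s.

Maximum total: 6642 ops/s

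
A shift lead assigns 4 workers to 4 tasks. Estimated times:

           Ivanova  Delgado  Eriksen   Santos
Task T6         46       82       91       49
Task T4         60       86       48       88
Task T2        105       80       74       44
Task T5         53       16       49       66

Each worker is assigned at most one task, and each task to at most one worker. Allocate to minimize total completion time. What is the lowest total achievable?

Min total: 154 min

Optimal: Ivanova→Task T6 (46 min), Delgado→Task T5 (16 min), Eriksen→Task T4 (48 min), Santos→Task T2 (44 min) — total 46+16+48+44 = 154 min.
Swapping Eriksen↔Ivanova (Eriksen→Task T6 91 min, Ivanova→Task T4 60 min) adds 57.
Checked against all permutations: 154 min is optimal.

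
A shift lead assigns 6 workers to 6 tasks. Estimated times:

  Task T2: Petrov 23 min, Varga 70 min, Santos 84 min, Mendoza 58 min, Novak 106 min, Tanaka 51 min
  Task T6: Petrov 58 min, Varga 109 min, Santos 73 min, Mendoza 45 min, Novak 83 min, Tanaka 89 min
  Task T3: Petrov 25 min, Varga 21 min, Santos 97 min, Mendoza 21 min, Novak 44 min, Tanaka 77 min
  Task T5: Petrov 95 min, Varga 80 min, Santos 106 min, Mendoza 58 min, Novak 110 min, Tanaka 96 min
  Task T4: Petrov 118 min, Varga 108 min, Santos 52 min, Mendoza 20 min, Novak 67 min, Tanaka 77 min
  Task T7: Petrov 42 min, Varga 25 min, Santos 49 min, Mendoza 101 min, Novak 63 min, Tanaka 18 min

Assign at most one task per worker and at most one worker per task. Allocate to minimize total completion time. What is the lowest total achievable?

This is the linear assignment problem.
Optimal: Petrov→Task T2 (23 min), Varga→Task T3 (21 min), Santos→Task T4 (52 min), Mendoza→Task T5 (58 min), Novak→Task T6 (83 min), Tanaka→Task T7 (18 min) — total 23+21+52+58+83+18 = 255 min.
Min-entry greedy (repeatedly take the single cheapest remaining cell) gives 265 min, worse by 10.
Next-best assignment: Petrov→Task T2, Varga→Task T5, Santos→Task T6, Mendoza→Task T4, Novak→Task T3, Tanaka→Task T7 = 258 min.
Swapping Varga↔Santos (Varga→Task T4 108 min, Santos→Task T3 97 min) adds 132.

Minimum total: 255 min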